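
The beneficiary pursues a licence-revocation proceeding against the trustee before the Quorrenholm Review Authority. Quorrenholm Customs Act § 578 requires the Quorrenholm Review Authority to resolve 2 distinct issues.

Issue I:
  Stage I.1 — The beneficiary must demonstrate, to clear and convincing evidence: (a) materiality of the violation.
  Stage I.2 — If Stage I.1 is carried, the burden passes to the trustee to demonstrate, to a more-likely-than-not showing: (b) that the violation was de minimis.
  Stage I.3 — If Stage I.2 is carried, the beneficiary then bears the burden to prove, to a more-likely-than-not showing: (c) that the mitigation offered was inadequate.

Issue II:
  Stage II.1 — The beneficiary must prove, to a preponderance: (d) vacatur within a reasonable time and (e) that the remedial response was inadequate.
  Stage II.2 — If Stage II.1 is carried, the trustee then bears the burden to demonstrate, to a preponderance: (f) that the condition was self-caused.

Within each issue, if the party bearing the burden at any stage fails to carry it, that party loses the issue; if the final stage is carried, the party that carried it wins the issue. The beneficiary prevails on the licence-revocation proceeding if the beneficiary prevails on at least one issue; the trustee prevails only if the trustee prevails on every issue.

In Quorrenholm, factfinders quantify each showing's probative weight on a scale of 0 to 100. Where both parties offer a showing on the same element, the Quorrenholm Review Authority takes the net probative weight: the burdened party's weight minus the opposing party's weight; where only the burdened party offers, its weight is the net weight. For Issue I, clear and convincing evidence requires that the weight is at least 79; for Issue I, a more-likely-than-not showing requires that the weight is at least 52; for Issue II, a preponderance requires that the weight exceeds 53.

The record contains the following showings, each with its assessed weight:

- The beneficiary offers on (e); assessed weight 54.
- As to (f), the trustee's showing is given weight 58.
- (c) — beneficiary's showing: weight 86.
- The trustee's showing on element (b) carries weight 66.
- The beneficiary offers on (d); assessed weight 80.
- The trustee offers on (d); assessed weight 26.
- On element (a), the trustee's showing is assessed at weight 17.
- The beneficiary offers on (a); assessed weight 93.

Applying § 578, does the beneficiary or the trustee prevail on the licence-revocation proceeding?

— Issue I —
Stage I.1 (beneficiary, clear and convincing evidence, weight is at least 79): (a) net 93−17=76 < 79 — fails.
  Stage I.1 not carried; the beneficiary fails its burden.
So the trustee prevails on this issue.
— Issue II —
Stage II.1 — burden on beneficiary; standard: a preponderance (weight exceeds 53).
    (d): 80 − 26 = 54 > 53 [met]
    (e): 54 > 53 [met]
  All elements met. The burden passes to the trustee.
Stage II.2 — burden on trustee; standard: a preponderance (weight exceeds 53).
    (f): 58 > 53 [met]
  The trustee carries the last stage.
All stages carried — the trustee prevails on this issue.
Per-issue: Issue I → trustee; Issue II → trustee. The beneficiary must prevail on at least one issue; overall, the trustee prevails.

trustee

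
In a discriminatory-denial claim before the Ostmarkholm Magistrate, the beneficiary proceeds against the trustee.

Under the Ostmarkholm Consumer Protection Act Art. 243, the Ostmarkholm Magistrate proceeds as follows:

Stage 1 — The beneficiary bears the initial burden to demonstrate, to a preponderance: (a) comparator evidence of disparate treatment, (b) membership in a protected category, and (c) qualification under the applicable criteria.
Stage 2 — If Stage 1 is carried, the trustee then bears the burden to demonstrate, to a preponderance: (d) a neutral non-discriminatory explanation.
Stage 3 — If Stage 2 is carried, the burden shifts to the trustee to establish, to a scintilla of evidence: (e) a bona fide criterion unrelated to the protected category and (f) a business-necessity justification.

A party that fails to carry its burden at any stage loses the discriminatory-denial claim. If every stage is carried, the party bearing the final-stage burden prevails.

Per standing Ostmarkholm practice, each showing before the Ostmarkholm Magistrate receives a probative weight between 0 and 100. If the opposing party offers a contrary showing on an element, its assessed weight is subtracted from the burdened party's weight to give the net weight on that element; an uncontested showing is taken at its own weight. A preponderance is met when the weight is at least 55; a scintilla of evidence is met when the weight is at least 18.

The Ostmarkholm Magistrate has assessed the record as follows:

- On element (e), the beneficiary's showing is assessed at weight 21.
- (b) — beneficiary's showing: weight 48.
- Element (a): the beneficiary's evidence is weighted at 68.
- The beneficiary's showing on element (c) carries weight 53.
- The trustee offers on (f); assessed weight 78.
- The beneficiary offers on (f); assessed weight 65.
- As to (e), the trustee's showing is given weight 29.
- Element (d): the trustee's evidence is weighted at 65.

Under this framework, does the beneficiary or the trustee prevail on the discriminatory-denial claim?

trustee

At Stage 1 the beneficiary must meet a preponderance (weight is at least 55): on (a) the weight is 68, ≥ 55, so (a) meets the standard; on (b) the weight is 48, < 55, so (b) does not meet the standard; on (c) the weight is 53, < 55, so (c) does not meet the standard.
  Not every element is met, so the beneficiary fails to carry Stage 1.
The analysis ends at Stage 1; the trustee prevails.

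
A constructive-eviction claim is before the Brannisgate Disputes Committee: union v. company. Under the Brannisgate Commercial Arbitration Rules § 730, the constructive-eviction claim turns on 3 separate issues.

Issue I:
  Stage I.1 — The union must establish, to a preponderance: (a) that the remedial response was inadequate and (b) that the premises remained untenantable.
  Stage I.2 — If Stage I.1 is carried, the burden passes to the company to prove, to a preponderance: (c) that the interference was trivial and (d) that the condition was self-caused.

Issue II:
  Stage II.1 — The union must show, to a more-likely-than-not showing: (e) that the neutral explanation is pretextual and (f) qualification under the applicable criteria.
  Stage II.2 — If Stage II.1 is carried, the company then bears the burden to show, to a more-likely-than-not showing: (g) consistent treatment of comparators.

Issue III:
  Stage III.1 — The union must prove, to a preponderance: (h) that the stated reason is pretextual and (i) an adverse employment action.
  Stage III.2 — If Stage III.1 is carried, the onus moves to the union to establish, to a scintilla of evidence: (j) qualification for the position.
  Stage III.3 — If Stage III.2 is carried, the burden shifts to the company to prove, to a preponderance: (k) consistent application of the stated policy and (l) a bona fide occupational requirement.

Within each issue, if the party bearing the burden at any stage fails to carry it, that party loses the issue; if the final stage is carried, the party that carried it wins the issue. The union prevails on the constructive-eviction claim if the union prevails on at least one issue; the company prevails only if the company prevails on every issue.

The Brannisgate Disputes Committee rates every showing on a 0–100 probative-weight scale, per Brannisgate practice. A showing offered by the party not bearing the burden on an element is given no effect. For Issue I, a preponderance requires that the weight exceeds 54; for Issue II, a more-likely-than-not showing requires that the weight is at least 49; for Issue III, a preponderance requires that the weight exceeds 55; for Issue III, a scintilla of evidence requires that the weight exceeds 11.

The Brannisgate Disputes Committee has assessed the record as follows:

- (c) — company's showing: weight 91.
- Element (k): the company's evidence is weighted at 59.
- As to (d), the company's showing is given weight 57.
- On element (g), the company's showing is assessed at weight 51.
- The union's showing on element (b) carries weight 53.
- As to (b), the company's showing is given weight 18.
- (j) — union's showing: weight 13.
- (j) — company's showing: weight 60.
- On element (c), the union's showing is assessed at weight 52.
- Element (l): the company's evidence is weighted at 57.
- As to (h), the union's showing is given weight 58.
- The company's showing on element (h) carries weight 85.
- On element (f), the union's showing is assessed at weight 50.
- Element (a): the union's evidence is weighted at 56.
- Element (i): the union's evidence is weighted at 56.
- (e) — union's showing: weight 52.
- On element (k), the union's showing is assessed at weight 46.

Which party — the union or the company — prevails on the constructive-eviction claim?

— Issue I —
At Stage I.1 the union must meet a preponderance (weight exceeds 54): on (a) the weight is 56, > 54, so (a) meets the standard; on (b) the weight is 53 (the company's 18 is given no effect), ≤ 54, so (b) does not meet the standard.
  Stage I.1 not carried; the union fails its burden.
The analysis ends at Stage I.1; the company prevails on this issue.
— Issue II —
Stage II.1 — burden on union; standard: a more-likely-than-not showing (weight is at least 49).
    (e): 52 ≥ 49 [met]
    (f): 50 ≥ 49 [met]
  The union carries Stage II.1; the company now bears the burden.
Stage II.2 — burden on company; standard: a more-likely-than-not showing (weight is at least 49).
    (g): 51 ≥ 49 [met]
  The company carries the last stage.
All stages carried — the company prevails on this issue.
— Issue III —
Stage III.1 — burden on union; standard: a preponderance (weight exceeds 55).
    (h): 58 (company's 85 disregarded) > 55 [met]
    (i): 56 > 55 [met]
  All elements met. The union retains the burden for Stage III.2.
Stage III.2 — burden on union; standard: a scintilla of evidence (weight exceeds 11).
    (j): 13 (company's 60 disregarded) > 11 [met]
  The union carries Stage III.2; the company now bears the burden.
Stage III.3 — burden on company; standard: a preponderance (weight exceeds 55).
    (k): 59 (union's 46 disregarded) > 55 [met]
    (l): 57 > 55 [met]
  The company carries the last stage.
With every stage satisfied, the company prevails on this issue.
Per-issue: Issue I → company; Issue II → company; Issue III → company. The union must prevail on at least one issue; overall, the company prevails.

company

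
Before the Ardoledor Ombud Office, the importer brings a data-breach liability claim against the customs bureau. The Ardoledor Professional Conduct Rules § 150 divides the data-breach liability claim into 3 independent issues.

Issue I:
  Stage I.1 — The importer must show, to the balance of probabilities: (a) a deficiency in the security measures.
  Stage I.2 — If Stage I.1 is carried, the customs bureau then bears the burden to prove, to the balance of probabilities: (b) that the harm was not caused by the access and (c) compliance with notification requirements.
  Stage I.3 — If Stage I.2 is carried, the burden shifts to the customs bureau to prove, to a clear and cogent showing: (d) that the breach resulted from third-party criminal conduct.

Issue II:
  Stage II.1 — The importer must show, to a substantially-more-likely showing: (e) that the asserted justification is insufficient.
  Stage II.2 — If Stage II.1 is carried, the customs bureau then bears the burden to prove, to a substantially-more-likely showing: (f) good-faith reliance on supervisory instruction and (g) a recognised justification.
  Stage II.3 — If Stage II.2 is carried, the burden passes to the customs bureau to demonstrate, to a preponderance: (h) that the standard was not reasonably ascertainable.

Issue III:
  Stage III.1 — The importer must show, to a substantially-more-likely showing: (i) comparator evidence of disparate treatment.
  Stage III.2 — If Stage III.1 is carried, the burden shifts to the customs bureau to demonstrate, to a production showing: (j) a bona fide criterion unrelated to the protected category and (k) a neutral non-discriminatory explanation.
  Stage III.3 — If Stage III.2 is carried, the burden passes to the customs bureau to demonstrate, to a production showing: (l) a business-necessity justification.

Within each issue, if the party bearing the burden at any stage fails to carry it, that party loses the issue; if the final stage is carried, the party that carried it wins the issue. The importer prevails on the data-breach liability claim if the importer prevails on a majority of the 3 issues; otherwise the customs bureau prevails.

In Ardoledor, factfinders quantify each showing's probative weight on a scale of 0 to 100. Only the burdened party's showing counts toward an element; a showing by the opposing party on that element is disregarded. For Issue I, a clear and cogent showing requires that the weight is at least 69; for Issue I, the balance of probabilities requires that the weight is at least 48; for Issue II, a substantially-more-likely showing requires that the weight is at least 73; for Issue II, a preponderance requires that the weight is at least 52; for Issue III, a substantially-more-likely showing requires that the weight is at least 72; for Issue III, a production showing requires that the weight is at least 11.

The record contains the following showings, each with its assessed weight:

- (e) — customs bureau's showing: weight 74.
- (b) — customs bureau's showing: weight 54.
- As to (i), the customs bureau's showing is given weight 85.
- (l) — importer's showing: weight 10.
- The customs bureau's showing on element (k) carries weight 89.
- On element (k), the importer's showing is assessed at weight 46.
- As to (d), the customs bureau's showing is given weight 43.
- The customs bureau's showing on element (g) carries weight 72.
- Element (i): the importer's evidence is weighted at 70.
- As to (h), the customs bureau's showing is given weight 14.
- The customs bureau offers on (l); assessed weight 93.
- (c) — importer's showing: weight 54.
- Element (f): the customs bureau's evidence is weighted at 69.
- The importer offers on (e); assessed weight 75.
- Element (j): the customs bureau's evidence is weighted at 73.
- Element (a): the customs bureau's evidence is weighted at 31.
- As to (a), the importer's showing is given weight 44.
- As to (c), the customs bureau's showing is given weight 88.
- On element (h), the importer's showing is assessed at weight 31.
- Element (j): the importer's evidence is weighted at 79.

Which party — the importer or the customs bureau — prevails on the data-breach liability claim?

customs bureau

— Issue I —
Stage I.1 (importer, the balance of probabilities, weight is at least 48): (a) 44 (customs bureau's 31 disregarded) < 48 — fails.
  Not every element is met, so the importer fails to carry Stage I.1.
So the customs bureau prevails on this issue.
— Issue II —
Stage II.1 — burden on importer; standard: a substantially-more-likely showing (weight is at least 73).
    (e): 75 (customs bureau's 74 disregarded) ≥ 73 [met]
  All elements met. The burden passes to the customs bureau.
Stage II.2 — burden on customs bureau; standard: a substantially-more-likely showing (weight is at least 73).
    (f): 69 < 73 [not met]
    (g): 72 < 73 [not met]
  Stage II.2 not carried; the customs bureau fails its burden.
The analysis ends at Stage II.2; the importer prevails on this issue.
— Issue III —
Stage III.1 — burden on importer; standard: a substantially-more-likely showing (weight is at least 72).
    (i): 70 (customs bureau's 85 disregarded) < 72 [not met]
  Not every element is met, so the importer fails to carry Stage III.1.
So the customs bureau prevails on this issue.
Per-issue: Issue I → customs bureau; Issue II → importer; Issue III → customs bureau. The importer must prevail on a majority of issues; overall, the customs bureau prevails.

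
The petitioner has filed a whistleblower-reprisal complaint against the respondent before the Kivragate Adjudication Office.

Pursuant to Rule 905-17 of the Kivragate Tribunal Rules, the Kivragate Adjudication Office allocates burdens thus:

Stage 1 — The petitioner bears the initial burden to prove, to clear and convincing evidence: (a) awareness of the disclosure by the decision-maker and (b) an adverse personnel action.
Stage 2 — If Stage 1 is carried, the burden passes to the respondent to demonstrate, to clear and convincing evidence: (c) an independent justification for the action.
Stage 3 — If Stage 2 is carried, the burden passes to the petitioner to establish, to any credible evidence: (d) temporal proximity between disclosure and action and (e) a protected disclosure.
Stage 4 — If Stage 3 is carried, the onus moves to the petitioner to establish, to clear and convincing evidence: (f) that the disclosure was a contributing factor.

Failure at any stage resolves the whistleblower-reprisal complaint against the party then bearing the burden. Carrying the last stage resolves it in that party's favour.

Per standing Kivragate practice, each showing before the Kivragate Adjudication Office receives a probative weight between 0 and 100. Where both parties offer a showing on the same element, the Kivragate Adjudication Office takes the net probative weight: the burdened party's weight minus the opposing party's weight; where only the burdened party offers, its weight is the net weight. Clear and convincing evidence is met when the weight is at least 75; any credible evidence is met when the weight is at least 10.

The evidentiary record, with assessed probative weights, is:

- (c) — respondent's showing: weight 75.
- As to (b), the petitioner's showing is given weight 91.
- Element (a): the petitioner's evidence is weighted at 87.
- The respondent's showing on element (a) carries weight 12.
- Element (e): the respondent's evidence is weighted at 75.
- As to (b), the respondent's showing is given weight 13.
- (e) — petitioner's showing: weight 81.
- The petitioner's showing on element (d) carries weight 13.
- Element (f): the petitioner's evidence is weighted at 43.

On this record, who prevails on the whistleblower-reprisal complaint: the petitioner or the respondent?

respondent

Stage 1 (petitioner, clear and convincing evidence, weight is at least 75): (a) net 87−12=75 ≥ 75 — meets; (b) net 91−13=78 ≥ 75 — meets.
  Stage 1 carried; the burden shifts to the respondent.
Stage 2 (respondent, clear and convincing evidence, weight is at least 75): (c) 75 ≥ 75 — meets.
  Stage 2 is satisfied; the onus moves to the petitioner.
Stage 3 (petitioner, any credible evidence, weight is at least 10): (d) 13 ≥ 10 — meets; (e) net 81−75=6 < 10 — fails.
  The petitioner does not carry Stage 3.
The respondent prevails.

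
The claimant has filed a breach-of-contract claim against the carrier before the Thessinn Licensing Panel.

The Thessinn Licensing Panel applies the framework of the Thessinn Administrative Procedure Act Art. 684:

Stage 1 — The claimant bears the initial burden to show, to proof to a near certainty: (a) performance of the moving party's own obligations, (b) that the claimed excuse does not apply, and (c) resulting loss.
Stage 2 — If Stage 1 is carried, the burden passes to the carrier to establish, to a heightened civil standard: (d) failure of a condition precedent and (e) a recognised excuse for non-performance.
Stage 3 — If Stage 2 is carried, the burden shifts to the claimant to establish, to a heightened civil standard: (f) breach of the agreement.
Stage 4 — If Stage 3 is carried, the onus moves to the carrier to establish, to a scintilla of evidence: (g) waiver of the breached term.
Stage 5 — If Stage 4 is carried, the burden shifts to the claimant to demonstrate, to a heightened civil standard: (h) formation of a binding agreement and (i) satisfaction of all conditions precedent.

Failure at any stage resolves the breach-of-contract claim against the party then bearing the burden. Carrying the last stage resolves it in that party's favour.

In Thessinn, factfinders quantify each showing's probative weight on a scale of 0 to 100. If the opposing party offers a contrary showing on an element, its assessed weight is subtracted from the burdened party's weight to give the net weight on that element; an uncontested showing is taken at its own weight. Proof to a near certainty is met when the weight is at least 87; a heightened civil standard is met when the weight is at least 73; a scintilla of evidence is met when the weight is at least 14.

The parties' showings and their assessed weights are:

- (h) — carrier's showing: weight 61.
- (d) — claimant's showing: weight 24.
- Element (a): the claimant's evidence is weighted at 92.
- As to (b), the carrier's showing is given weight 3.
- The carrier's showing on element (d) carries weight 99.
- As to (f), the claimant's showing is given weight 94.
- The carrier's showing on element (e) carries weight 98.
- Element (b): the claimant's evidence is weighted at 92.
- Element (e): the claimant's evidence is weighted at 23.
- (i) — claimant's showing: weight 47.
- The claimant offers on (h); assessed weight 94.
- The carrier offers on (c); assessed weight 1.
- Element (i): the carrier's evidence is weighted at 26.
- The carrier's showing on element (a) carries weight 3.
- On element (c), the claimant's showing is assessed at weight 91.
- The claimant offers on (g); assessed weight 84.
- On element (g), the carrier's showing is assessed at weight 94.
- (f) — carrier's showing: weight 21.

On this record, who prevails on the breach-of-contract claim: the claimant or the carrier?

claimant

Stage 1 (claimant, proof to a near certainty, weight is at least 87): (a) net 92−3=89 ≥ 87 — meets; (b) net 92−3=89 ≥ 87 — meets; (c) net 91−1=90 ≥ 87 — meets.
  Stage 1 carried; the burden shifts to the carrier.
Stage 2 (carrier, a heightened civil standard, weight is at least 73): (d) net 99−24=75 ≥ 73 — meets; (e) net 98−23=75 ≥ 73 — meets.
  The carrier carries Stage 2; the claimant now bears the burden.
Stage 3 (claimant, a heightened civil standard, weight is at least 73): (f) net 94−21=73 ≥ 73 — meets.
  Stage 3 is satisfied; the onus moves to the carrier.
Stage 4 (carrier, a scintilla of evidence, weight is at least 14): (g) net 94−84=10 < 14 — fails.
  Stage 4 not carried; the carrier fails its burden.
The analysis ends at Stage 4; the claimant prevails.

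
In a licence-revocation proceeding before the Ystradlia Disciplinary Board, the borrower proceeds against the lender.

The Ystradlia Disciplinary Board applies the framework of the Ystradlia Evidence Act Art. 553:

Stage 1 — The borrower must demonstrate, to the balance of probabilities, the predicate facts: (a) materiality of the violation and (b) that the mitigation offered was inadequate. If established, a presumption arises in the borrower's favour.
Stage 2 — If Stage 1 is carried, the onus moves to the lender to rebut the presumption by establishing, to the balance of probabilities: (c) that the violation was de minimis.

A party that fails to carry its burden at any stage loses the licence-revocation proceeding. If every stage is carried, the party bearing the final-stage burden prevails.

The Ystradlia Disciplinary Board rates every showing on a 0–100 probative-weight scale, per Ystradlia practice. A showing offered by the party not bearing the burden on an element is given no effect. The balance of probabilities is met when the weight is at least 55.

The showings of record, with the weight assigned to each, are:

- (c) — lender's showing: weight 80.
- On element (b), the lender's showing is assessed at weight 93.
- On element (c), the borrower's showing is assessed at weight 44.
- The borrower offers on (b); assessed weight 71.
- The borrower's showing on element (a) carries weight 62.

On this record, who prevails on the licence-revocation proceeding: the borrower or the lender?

lender

Stage 1 — burden on borrower; standard: the balance of probabilities (weight is at least 55).
    (a): 62 ≥ 55 [met]
    (b): 71 (lender's 93 disregarded) ≥ 55 [met]
  Stage 1 is satisfied; the onus moves to the lender.
Stage 2 — burden on lender; standard: the balance of probabilities (weight is at least 55).
    (c): 80 (borrower's 44 disregarded) ≥ 55 [met]
  All elements met at the final stage.
Every stage carried; the lender prevails.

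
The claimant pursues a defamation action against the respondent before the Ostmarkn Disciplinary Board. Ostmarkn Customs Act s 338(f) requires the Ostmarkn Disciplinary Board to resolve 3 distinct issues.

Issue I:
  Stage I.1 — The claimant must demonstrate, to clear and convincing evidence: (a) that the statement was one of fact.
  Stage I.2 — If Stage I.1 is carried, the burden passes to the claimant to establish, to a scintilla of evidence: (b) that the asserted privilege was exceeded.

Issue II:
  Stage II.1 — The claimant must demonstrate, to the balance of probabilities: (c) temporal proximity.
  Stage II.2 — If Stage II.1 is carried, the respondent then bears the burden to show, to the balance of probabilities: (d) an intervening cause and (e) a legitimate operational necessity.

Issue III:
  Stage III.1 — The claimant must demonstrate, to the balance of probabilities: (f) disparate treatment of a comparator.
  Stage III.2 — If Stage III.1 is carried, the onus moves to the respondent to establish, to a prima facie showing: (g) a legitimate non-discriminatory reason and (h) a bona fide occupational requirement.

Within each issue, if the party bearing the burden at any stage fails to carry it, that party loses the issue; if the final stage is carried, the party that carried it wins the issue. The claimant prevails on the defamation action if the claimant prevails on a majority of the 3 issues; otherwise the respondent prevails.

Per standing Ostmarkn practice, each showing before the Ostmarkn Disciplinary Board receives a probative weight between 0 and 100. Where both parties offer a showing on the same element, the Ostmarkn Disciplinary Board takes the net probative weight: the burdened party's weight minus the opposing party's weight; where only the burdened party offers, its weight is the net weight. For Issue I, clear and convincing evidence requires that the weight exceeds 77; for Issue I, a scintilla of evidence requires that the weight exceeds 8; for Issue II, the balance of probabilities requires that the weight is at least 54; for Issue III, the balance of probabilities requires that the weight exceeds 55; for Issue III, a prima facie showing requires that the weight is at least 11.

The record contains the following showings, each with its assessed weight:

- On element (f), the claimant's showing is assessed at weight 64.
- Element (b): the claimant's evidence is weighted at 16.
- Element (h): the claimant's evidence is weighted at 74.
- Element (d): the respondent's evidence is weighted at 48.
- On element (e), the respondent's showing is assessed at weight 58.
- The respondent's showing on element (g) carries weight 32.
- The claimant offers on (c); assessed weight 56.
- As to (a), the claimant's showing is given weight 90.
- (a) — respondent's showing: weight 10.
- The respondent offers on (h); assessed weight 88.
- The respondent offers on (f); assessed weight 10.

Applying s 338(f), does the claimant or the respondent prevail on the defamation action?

— Issue I —
Stage I.1 (claimant, clear and convincing evidence, weight exceeds 77): (a) net 90−10=80 > 77 — meets.
  All elements met. The claimant retains the burden for Stage I.2.
Stage I.2 (claimant, a scintilla of evidence, weight exceeds 8): (b) 16 > 8 — meets.
  All elements met at the final stage.
All stages carried — the claimant prevails on this issue.
— Issue II —
Stage II.1 — burden on claimant; standard: the balance of probabilities (weight is at least 54).
    (c): 56 ≥ 54 [met]
  The claimant carries Stage II.1; the respondent now bears the burden.
Stage II.2 — burden on respondent; standard: the balance of probabilities (weight is at least 54).
    (d): 48 < 54 [not met]
    (e): 58 ≥ 54 [met]
  Stage II.2 not carried; the respondent fails its burden.
So the claimant prevails on this issue.
— Issue III —
Stage III.1 — burden on claimant; standard: the balance of probabilities (weight exceeds 55).
    (f): 64 − 10 = 54 ≤ 55 [not met]
  The claimant does not carry Stage III.1.
So the respondent prevails on this issue.
Per-issue: Issue I → claimant; Issue II → claimant; Issue III → respondent. The claimant must prevail on a majority of issues; overall, the claimant prevails.

claimant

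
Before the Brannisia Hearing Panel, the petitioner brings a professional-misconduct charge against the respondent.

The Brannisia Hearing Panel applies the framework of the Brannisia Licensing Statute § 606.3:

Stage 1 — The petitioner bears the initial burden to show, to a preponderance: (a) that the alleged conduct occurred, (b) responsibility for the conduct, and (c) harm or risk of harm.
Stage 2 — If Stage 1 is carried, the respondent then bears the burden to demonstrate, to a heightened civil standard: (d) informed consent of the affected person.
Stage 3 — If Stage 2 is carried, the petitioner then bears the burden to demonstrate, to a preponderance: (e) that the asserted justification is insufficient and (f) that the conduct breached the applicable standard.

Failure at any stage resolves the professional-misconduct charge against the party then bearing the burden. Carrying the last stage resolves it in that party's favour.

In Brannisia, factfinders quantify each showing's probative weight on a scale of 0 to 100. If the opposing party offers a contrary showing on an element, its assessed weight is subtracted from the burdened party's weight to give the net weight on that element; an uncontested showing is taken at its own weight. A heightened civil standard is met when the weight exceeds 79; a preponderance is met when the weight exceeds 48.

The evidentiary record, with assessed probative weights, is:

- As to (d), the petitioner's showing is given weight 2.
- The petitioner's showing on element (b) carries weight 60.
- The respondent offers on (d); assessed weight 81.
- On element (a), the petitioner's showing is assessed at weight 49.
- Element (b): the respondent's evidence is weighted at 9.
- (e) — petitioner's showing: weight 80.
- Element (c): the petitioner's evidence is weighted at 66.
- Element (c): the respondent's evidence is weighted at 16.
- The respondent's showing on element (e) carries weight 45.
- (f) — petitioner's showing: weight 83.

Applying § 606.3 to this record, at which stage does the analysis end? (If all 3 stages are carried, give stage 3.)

stage 2

At Stage 1 the petitioner must meet a preponderance (weight exceeds 48): on (a) the weight is 49, > 48, so (a) meets the standard; on (b) the weight is 60 less the opposing 9 gives net 51, > 48, so (b) meets the standard; on (c) the weight is 66 less the opposing 16 gives net 50, > 48, so (c) meets the standard.
  Stage 1 carried; the burden shifts to the respondent.
At Stage 2 the respondent must meet a heightened civil standard (weight exceeds 79): on (d) the weight is 81 less the opposing 2 gives net 79, ≤ 79, so (d) does not meet the standard.
  The respondent does not carry Stage 2.
The petitioner prevails.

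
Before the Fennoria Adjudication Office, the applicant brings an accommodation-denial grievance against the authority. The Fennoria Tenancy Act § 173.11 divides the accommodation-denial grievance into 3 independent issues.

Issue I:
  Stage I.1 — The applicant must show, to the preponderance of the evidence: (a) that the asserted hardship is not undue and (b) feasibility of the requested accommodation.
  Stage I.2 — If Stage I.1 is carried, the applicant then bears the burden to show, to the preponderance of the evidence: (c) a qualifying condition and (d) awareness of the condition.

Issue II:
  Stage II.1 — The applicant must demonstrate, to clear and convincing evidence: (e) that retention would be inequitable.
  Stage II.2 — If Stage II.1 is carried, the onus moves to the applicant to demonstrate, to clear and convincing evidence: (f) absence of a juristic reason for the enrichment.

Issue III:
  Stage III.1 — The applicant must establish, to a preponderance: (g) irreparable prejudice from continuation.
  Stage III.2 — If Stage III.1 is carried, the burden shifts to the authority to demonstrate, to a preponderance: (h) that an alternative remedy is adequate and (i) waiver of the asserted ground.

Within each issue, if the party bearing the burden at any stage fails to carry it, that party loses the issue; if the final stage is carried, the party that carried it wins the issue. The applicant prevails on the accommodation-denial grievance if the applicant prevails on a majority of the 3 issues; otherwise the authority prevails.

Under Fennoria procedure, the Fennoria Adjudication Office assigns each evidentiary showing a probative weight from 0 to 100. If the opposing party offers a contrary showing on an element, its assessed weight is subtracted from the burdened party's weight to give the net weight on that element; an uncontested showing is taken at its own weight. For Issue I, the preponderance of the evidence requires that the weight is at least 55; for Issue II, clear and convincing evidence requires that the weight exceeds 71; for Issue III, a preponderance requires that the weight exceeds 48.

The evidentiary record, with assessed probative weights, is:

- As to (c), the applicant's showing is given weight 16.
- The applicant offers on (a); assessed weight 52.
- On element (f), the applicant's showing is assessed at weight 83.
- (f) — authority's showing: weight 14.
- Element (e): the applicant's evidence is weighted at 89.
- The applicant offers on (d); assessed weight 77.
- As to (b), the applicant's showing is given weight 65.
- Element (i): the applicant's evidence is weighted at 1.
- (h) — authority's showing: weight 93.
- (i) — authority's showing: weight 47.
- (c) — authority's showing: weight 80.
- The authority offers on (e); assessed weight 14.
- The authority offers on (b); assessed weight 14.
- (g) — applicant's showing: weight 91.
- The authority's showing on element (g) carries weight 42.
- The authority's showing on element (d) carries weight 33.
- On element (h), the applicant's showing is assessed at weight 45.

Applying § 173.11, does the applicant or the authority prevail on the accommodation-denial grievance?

— Issue I —
Stage I.1 — burden on applicant; standard: the preponderance of the evidence (weight is at least 55).
    (a): 52 < 55 [not met]
    (b): 65 − 14 = 51 < 55 [not met]
  The applicant does not carry Stage I.1.
The analysis ends at Stage I.1; the authority prevails on this issue.
— Issue II —
At Stage II.1 the applicant must meet clear and convincing evidence (weight exceeds 71): on (e) the weight is 89 less the opposing 14 gives net 75, which does exceed 71, so (e) meets the standard.
  Stage II.1 carried; the burden remains with the applicant.
At Stage II.2 the applicant must meet clear and convincing evidence (weight exceeds 71): on (f) the weight is 83 less the opposing 14 gives net 69, which does not exceed 71, so (f) does not meet the standard.
  The applicant does not carry Stage II.2.
The authority prevails on this issue.
— Issue III —
At Stage III.1 the applicant must meet a preponderance (weight exceeds 48): on (g) the weight is 91 less the opposing 42 gives net 49, > 48, so (g) meets the standard.
  Stage III.1 carried; the burden shifts to the authority.
At Stage III.2 the authority must meet a preponderance (weight exceeds 48): on (h) the weight is 93 less the opposing 45 gives net 48, which does not exceed 48, so (h) does not meet the standard; on (i) the weight is 47 less the opposing 1 gives net 46, ≤ 48, so (i) does not meet the standard.
  The authority does not carry Stage III.2.
So the applicant prevails on this issue.
Per-issue: Issue I → authority; Issue II → authority; Issue III → applicant. The applicant must prevail on a majority of issues; overall, the authority prevails.

authority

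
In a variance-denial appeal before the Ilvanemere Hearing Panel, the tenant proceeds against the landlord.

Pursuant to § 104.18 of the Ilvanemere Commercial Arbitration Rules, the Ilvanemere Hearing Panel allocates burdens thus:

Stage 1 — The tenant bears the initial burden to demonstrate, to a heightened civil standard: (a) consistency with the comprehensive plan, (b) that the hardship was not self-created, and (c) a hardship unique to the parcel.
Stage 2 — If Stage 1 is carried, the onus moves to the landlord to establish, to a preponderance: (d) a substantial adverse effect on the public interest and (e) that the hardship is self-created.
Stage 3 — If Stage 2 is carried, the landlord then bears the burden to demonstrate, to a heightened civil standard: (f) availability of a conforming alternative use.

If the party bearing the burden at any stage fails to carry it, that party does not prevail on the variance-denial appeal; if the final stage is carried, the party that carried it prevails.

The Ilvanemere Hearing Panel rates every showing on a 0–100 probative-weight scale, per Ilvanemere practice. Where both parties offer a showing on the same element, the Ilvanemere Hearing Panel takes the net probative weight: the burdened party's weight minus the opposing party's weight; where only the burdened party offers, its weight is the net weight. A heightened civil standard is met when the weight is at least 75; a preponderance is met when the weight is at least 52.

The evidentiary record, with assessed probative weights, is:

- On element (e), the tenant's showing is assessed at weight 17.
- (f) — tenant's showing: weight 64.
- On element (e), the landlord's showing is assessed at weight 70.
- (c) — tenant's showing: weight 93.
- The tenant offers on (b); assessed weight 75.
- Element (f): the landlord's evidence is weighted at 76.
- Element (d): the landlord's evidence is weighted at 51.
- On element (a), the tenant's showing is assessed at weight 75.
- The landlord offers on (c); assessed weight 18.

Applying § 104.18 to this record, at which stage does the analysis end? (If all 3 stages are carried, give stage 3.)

At Stage 1 the tenant must meet a heightened civil standard (weight is at least 75): on (a) the weight is 75, ≥ 75, so (a) meets the standard; on (b) the weight is 75, which does reach 75, so (b) meets the standard; on (c) the weight is 93 less the opposing 18 gives net 75, which does reach 75, so (c) meets the standard.
  The tenant carries Stage 1; the landlord now bears the burden.
At Stage 2 the landlord must meet a preponderance (weight is at least 52): on (d) the weight is 51, which does not reach 52, so (d) does not meet the standard; on (e) the weight is 70 less the opposing 17 gives net 53, which does reach 52, so (e) meets the standard.
  The landlord does not carry Stage 2.
The tenant prevails.

stage 2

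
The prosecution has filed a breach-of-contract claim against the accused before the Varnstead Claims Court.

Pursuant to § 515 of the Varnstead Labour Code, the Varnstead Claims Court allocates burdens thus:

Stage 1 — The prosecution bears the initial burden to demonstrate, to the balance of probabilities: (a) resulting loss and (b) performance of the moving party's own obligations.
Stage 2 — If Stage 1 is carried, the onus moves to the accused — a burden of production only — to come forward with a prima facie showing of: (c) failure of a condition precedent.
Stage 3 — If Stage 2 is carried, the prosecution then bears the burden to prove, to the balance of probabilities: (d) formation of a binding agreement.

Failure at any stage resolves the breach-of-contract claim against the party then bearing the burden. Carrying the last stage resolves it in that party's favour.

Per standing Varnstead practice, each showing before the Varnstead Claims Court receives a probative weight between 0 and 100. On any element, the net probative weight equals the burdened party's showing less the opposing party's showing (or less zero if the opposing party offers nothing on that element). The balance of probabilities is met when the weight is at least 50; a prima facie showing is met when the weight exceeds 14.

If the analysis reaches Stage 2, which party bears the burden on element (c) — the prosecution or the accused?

Stage 2's rule assigns the burden to the accused (to a prima facie showing).

accused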